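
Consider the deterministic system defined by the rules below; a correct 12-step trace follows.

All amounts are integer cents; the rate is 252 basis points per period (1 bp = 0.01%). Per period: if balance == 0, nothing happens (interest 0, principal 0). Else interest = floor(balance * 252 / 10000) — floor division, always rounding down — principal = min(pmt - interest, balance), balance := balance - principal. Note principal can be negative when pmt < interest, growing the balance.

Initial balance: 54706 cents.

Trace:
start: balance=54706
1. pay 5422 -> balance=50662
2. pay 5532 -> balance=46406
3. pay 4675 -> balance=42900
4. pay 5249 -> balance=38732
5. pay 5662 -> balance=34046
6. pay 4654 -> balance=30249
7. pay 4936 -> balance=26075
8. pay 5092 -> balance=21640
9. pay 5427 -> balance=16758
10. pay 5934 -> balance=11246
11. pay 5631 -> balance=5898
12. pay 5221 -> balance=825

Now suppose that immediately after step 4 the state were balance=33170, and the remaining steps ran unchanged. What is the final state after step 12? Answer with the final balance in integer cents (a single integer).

0

state after step 4 := balance=33170
5. pay 5662 -> balance=28343
6. pay 4654 -> balance=24403
7. pay 4936 -> balance=20081
8. pay 5092 -> balance=15495
9. pay 5427 -> balance=10458
10. pay 5934 -> balance=4787
11. pay 5631 -> balance=0
12. pay 5221 -> balance=0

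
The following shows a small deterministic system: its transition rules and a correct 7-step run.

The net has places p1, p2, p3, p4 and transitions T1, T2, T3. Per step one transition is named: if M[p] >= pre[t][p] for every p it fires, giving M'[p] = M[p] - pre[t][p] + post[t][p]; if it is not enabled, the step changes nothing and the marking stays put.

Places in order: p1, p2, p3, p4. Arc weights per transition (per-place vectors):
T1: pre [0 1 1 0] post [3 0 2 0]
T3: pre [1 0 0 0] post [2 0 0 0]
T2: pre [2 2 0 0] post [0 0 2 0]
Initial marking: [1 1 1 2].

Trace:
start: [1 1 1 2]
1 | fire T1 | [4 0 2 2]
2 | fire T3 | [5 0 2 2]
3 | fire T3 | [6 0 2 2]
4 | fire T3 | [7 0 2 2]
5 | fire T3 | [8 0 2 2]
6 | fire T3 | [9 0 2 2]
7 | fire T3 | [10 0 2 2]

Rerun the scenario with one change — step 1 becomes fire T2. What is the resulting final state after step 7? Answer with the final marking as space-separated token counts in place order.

(re-executing from step 1 with the substitution; state before step 1: [1 1 1 2])
1 | fire T2 | [1 1 1 2]
2 | fire T3 | [2 1 1 2]
3 | fire T3 | [3 1 1 2]
4 | fire T3 | [4 1 1 2]
5 | fire T3 | [5 1 1 2]
6 | fire T3 | [6 1 1 2]
7 | fire T3 | [7 1 1 2]

7 1 1 2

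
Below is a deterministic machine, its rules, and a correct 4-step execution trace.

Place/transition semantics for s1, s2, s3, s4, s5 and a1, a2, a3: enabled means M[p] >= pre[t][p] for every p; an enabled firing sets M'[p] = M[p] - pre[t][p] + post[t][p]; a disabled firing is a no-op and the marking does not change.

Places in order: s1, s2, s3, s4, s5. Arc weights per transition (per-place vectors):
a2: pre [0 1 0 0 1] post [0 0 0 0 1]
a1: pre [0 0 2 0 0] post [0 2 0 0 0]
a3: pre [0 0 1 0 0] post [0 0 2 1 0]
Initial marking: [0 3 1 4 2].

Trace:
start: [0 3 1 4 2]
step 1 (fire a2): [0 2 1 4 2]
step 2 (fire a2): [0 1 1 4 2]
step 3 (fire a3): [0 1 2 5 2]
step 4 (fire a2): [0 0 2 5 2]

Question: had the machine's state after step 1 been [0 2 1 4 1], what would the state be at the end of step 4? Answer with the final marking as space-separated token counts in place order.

state after step 1 := [0 2 1 4 1]
step 2 (fire a2): [0 1 1 4 1]
step 3 (fire a3): [0 1 2 5 1]
step 4 (fire a2): [0 0 2 5 1]

0 0 2 5 1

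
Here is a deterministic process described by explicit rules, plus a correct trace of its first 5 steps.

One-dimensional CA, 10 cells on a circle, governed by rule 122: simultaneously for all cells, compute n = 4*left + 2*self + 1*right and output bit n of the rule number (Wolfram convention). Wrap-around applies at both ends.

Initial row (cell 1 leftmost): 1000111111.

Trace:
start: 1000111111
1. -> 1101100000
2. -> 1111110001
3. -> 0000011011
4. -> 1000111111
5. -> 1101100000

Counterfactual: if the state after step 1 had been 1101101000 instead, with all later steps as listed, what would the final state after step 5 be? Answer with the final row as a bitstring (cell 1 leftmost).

1101100000

state after step 1 := 1101101000
2. -> 1111110101
3. -> 0000011011
4. -> 1000111111
5. -> 1101100000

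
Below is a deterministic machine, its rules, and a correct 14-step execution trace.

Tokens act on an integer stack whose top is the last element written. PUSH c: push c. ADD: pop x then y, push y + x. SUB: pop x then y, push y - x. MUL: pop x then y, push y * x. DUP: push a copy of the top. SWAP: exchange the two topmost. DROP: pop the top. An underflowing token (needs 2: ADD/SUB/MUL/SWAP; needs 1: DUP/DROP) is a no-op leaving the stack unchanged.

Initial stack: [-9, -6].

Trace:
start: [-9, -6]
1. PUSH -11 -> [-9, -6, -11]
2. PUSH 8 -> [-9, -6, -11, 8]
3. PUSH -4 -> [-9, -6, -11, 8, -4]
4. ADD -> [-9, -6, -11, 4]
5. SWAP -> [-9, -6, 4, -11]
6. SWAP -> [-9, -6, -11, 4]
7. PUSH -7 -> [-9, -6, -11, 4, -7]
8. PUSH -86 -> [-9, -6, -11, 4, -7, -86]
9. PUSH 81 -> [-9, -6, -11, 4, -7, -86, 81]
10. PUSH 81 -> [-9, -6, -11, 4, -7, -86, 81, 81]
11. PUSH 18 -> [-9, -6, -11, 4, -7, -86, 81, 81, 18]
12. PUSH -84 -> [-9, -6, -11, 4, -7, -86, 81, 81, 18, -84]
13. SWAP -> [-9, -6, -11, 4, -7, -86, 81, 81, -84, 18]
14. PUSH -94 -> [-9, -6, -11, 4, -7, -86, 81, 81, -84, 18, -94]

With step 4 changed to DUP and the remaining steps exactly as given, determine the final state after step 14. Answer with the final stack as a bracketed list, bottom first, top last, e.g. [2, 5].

(re-executing from step 4 with the substitution; state before step 4: [-9, -6, -11, 8, -4])
4. DUP -> [-9, -6, -11, 8, -4, -4]
5. SWAP -> [-9, -6, -11, 8, -4, -4]
6. SWAP -> [-9, -6, -11, 8, -4, -4]
7. PUSH -7 -> [-9, -6, -11, 8, -4, -4, -7]
8. PUSH -86 -> [-9, -6, -11, 8, -4, -4, -7, -86]
9. PUSH 81 -> [-9, -6, -11, 8, -4, -4, -7, -86, 81]
10. PUSH 81 -> [-9, -6, -11, 8, -4, -4, -7, -86, 81, 81]
11. PUSH 18 -> [-9, -6, -11, 8, -4, -4, -7, -86, 81, 81, 18]
12. PUSH -84 -> [-9, -6, -11, 8, -4, -4, -7, -86, 81, 81, 18, -84]
13. SWAP -> [-9, -6, -11, 8, -4, -4, -7, -86, 81, 81, -84, 18]
14. PUSH -94 -> [-9, -6, -11, 8, -4, -4, -7, -86, 81, 81, -84, 18, -94]

[-9, -6, -11, 8, -4, -4, -7, -86, 81, 81, -84, 18, -94]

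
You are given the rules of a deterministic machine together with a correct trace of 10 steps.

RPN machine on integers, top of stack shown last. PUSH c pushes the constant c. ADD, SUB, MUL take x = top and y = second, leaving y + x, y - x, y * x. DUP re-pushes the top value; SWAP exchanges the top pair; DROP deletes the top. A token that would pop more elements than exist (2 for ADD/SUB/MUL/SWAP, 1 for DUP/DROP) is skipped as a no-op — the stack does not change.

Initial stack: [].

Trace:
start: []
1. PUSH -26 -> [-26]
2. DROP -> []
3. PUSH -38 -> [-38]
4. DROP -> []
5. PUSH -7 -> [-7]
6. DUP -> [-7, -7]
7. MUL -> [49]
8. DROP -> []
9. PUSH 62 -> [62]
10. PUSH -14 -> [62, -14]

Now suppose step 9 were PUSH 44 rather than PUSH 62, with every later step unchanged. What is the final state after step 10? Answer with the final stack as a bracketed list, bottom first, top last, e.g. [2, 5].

(re-executing from step 9 with the substitution; state before step 9: [])
9. PUSH 44 -> [44]
10. PUSH -14 -> [44, -14]

[44, -14]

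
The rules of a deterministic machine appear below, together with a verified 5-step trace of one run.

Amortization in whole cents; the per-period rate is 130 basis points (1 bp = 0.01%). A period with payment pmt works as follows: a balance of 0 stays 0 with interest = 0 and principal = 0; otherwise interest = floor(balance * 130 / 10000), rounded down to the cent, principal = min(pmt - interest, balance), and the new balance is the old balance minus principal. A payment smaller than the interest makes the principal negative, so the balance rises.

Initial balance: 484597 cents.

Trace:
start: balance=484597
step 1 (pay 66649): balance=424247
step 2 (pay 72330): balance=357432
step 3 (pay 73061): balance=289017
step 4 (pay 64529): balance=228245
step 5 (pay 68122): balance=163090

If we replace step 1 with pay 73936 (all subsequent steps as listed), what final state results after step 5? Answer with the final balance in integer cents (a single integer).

(re-executing from step 1 with the substitution; state before step 1: balance=484597)
step 1 (pay 73936): balance=416960
step 2 (pay 72330): balance=350050
step 3 (pay 73061): balance=281539
step 4 (pay 64529): balance=220670
step 5 (pay 68122): balance=155416

155416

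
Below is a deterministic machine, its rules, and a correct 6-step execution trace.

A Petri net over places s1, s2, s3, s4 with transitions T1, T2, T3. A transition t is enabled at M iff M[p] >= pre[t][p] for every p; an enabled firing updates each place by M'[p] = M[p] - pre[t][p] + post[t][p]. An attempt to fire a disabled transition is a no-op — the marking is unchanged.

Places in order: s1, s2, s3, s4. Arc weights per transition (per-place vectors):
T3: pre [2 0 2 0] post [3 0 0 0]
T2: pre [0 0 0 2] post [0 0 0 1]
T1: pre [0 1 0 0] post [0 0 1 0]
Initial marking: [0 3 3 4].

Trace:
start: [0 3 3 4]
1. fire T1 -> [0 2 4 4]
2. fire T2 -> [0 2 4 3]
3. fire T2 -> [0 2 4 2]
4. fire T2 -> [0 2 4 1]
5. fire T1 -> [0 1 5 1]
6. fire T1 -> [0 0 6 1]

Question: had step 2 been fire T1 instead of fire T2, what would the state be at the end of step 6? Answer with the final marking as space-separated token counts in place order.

(re-executing from step 2 with the substitution; state before step 2: [0 2 4 4])
2. fire T1 -> [0 1 5 4]
3. fire T2 -> [0 1 5 3]
4. fire T2 -> [0 1 5 2]
5. fire T1 -> [0 0 6 2]
6. fire T1 -> [0 0 6 2]

0 0 6 2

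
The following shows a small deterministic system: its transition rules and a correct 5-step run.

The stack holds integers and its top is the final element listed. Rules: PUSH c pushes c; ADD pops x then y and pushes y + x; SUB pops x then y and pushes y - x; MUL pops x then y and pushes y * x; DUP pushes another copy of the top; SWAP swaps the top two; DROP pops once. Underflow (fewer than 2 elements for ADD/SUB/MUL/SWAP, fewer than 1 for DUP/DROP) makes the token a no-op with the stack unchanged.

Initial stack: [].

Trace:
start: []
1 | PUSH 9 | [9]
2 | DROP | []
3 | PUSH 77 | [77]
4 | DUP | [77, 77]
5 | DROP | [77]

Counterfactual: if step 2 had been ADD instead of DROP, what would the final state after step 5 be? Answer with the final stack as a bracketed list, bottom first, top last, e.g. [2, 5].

(re-executing from step 2 with the substitution; state before step 2: [9])
2 | ADD | [9]
3 | PUSH 77 | [9, 77]
4 | DUP | [9, 77, 77]
5 | DROP | [9, 77]

[9, 77]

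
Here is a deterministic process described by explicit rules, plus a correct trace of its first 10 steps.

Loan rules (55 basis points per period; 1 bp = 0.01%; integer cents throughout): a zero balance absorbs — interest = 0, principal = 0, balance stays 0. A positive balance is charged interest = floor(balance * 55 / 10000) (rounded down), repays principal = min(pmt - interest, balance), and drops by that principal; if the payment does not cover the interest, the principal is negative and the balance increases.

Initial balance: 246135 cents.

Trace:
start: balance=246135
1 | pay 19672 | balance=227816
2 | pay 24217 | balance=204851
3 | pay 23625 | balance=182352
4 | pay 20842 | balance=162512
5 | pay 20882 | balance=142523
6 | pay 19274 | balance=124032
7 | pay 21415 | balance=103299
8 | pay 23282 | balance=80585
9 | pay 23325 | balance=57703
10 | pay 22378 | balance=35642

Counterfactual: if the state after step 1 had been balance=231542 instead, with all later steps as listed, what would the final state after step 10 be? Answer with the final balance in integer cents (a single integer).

39557

state after step 1 := balance=231542
2 | pay 24217 | balance=208598
3 | pay 23625 | balance=186120
4 | pay 20842 | balance=166301
5 | pay 20882 | balance=146333
6 | pay 19274 | balance=127863
7 | pay 21415 | balance=107151
8 | pay 23282 | balance=84458
9 | pay 23325 | balance=61597
10 | pay 22378 | balance=39557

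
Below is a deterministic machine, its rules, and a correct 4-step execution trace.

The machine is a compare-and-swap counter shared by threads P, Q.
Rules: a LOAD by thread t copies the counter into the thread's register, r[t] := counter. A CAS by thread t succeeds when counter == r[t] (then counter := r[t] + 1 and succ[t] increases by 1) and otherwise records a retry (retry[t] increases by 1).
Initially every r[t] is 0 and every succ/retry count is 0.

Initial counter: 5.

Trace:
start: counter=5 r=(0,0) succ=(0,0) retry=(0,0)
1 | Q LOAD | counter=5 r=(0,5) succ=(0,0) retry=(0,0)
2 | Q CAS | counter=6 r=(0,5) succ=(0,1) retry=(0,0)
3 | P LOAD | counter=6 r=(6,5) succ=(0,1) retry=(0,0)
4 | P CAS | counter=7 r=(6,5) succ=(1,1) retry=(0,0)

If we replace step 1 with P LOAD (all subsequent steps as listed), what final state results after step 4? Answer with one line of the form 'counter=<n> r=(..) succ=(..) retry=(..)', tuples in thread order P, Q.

(re-executing from step 1 with the substitution; state before step 1: counter=5 r=(0,0) succ=(0,0) retry=(0,0))
1 | P LOAD | counter=5 r=(5,0) succ=(0,0) retry=(0,0)
2 | Q CAS | counter=5 r=(5,0) succ=(0,0) retry=(0,1)
3 | P LOAD | counter=5 r=(5,0) succ=(0,0) retry=(0,1)
4 | P CAS | counter=6 r=(5,0) succ=(1,0) retry=(0,1)

counter=6 r=(5,0) succ=(1,0) retry=(0,1)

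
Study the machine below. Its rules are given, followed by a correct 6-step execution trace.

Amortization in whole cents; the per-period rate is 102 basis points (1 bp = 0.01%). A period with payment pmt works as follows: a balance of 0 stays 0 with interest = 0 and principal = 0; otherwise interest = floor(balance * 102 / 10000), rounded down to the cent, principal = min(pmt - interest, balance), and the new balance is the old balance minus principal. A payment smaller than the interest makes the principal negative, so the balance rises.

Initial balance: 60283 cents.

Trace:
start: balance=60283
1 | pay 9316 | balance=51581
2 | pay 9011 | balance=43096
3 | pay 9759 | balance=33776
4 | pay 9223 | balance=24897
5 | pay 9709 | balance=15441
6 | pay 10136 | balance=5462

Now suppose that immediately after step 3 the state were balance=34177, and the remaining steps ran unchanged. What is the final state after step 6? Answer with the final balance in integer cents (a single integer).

5876

state after step 3 := balance=34177
4 | pay 9223 | balance=25302
5 | pay 9709 | balance=15851
6 | pay 10136 | balance=5876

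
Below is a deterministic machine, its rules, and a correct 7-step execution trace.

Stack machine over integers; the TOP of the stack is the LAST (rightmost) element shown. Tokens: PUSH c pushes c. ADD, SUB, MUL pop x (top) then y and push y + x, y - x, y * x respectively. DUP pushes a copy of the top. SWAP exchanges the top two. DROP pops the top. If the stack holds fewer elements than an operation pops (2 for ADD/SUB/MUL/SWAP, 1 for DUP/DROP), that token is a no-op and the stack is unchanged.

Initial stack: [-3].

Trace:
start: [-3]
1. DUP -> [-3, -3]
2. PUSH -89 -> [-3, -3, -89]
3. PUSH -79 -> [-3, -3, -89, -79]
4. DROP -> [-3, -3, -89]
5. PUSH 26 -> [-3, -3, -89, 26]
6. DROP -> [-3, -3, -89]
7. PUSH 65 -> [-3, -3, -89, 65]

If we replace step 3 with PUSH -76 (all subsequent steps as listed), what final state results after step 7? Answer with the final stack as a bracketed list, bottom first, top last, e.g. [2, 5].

[-3, -3, -89, 65]

(re-executing from step 3 with the substitution; state before step 3: [-3, -3, -89])
3. PUSH -76 -> [-3, -3, -89, -76]
4. DROP -> [-3, -3, -89]
5. PUSH 26 -> [-3, -3, -89, 26]
6. DROP -> [-3, -3, -89]
7. PUSH 65 -> [-3, -3, -89, 65]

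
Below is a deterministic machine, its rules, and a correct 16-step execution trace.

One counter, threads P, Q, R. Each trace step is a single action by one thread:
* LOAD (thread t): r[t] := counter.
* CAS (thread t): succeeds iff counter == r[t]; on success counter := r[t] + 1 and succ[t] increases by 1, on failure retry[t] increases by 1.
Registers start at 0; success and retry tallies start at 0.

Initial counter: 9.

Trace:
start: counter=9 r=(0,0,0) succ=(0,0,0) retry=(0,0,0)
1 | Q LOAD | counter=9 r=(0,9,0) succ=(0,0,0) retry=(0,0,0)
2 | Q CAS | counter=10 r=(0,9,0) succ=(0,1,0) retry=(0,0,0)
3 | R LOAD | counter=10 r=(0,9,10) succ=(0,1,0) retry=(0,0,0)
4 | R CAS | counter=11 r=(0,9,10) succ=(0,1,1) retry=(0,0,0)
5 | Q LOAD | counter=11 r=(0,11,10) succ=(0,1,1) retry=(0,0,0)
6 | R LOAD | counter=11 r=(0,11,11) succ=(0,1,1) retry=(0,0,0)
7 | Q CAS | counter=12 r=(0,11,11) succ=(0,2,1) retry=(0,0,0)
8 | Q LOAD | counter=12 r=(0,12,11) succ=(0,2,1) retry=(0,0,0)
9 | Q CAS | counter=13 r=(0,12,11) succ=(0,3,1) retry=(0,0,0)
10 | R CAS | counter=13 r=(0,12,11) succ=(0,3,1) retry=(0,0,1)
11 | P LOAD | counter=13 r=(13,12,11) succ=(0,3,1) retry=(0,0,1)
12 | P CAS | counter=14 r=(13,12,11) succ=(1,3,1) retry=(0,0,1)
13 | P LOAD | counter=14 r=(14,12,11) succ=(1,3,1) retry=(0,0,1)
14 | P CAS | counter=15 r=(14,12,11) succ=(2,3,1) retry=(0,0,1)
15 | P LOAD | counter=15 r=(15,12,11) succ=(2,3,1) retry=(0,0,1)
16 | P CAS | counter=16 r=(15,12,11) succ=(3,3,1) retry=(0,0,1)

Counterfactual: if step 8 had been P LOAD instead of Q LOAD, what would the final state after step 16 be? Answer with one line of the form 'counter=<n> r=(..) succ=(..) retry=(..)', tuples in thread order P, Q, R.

(re-executing from step 8 with the substitution; state before step 8: counter=12 r=(0,11,11) succ=(0,2,1) retry=(0,0,0))
8 | P LOAD | counter=12 r=(12,11,11) succ=(0,2,1) retry=(0,0,0)
9 | Q CAS | counter=12 r=(12,11,11) succ=(0,2,1) retry=(0,1,0)
10 | R CAS | counter=12 r=(12,11,11) succ=(0,2,1) retry=(0,1,1)
11 | P LOAD | counter=12 r=(12,11,11) succ=(0,2,1) retry=(0,1,1)
12 | P CAS | counter=13 r=(12,11,11) succ=(1,2,1) retry=(0,1,1)
13 | P LOAD | counter=13 r=(13,11,11) succ=(1,2,1) retry=(0,1,1)
14 | P CAS | counter=14 r=(13,11,11) succ=(2,2,1) retry=(0,1,1)
15 | P LOAD | counter=14 r=(14,11,11) succ=(2,2,1) retry=(0,1,1)
16 | P CAS | counter=15 r=(14,11,11) succ=(3,2,1) retry=(0,1,1)

counter=15 r=(14,11,11) succ=(3,2,1) retry=(0,1,1)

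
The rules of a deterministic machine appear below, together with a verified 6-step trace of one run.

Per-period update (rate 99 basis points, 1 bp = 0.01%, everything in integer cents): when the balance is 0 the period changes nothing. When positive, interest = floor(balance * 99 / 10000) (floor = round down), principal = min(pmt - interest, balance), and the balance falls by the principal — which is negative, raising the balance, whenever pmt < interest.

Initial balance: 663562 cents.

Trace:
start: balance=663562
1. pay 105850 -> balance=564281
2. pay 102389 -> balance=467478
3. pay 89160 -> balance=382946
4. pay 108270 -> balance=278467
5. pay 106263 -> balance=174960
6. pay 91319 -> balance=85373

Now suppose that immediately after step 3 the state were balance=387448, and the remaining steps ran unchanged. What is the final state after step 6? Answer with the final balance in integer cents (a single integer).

90009

state after step 3 := balance=387448
4. pay 108270 -> balance=283013
5. pay 106263 -> balance=179551
6. pay 91319 -> balance=90009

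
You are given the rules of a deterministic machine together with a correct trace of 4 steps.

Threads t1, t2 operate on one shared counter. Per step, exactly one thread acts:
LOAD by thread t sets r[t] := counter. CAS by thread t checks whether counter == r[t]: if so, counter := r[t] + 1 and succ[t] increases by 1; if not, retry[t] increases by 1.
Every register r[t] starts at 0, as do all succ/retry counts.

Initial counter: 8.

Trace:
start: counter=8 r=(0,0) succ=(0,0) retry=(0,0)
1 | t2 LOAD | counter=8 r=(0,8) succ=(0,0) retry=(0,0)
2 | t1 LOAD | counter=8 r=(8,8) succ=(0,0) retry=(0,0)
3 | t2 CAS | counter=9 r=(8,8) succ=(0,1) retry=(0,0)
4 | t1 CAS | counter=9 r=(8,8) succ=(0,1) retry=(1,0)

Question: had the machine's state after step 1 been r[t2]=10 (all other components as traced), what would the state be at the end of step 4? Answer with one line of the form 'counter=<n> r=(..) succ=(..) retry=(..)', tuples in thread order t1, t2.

counter=9 r=(8,10) succ=(1,0) retry=(0,1)

state after step 1 := counter=8 r=(0,10) succ=(0,0) retry=(0,0)
2 | t1 LOAD | counter=8 r=(8,10) succ=(0,0) retry=(0,0)
3 | t2 CAS | counter=8 r=(8,10) succ=(0,0) retry=(0,1)
4 | t1 CAS | counter=9 r=(8,10) succ=(1,0) retry=(0,1)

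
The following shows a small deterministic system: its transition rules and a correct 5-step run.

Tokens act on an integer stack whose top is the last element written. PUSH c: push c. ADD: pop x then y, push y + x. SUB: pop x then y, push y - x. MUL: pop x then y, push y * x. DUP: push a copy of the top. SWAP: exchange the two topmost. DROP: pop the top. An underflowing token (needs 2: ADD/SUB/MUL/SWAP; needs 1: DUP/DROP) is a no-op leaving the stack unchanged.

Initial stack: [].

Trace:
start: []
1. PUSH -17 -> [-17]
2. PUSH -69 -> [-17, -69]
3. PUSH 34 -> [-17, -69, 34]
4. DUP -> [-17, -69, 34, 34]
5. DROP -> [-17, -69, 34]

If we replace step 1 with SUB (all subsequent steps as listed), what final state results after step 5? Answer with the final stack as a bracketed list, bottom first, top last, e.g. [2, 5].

(re-executing from step 1 with the substitution; state before step 1: [])
1. SUB -> []
2. PUSH -69 -> [-69]
3. PUSH 34 -> [-69, 34]
4. DUP -> [-69, 34, 34]
5. DROP -> [-69, 34]

[-69, 34]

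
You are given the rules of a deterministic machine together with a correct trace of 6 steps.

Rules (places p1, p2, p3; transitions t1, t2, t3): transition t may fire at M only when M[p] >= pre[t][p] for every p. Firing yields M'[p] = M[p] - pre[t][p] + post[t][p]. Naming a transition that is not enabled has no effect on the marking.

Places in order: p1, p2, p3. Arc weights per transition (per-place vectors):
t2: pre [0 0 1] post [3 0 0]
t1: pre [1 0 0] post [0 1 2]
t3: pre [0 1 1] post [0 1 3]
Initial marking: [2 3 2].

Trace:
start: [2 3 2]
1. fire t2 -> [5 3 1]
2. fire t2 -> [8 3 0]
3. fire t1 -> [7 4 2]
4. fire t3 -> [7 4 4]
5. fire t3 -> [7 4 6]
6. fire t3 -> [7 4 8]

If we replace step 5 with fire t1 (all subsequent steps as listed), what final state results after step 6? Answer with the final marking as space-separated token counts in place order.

(re-executing from step 5 with the substitution; state before step 5: [7 4 4])
5. fire t1 -> [6 5 6]
6. fire t3 -> [6 5 8]

6 5 8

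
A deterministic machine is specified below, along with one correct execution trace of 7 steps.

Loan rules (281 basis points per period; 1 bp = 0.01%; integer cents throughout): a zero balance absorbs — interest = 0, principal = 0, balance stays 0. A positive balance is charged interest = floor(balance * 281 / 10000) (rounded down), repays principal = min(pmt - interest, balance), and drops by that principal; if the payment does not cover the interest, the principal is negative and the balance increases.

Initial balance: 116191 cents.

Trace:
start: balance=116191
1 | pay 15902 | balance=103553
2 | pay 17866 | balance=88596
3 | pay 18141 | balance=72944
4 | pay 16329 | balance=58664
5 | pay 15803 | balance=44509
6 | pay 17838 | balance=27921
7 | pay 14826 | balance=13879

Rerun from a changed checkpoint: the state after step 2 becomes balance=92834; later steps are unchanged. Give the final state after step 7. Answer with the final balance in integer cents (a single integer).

state after step 2 := balance=92834
3 | pay 18141 | balance=77301
4 | pay 16329 | balance=63144
5 | pay 15803 | balance=49115
6 | pay 17838 | balance=32657
7 | pay 14826 | balance=18748

18748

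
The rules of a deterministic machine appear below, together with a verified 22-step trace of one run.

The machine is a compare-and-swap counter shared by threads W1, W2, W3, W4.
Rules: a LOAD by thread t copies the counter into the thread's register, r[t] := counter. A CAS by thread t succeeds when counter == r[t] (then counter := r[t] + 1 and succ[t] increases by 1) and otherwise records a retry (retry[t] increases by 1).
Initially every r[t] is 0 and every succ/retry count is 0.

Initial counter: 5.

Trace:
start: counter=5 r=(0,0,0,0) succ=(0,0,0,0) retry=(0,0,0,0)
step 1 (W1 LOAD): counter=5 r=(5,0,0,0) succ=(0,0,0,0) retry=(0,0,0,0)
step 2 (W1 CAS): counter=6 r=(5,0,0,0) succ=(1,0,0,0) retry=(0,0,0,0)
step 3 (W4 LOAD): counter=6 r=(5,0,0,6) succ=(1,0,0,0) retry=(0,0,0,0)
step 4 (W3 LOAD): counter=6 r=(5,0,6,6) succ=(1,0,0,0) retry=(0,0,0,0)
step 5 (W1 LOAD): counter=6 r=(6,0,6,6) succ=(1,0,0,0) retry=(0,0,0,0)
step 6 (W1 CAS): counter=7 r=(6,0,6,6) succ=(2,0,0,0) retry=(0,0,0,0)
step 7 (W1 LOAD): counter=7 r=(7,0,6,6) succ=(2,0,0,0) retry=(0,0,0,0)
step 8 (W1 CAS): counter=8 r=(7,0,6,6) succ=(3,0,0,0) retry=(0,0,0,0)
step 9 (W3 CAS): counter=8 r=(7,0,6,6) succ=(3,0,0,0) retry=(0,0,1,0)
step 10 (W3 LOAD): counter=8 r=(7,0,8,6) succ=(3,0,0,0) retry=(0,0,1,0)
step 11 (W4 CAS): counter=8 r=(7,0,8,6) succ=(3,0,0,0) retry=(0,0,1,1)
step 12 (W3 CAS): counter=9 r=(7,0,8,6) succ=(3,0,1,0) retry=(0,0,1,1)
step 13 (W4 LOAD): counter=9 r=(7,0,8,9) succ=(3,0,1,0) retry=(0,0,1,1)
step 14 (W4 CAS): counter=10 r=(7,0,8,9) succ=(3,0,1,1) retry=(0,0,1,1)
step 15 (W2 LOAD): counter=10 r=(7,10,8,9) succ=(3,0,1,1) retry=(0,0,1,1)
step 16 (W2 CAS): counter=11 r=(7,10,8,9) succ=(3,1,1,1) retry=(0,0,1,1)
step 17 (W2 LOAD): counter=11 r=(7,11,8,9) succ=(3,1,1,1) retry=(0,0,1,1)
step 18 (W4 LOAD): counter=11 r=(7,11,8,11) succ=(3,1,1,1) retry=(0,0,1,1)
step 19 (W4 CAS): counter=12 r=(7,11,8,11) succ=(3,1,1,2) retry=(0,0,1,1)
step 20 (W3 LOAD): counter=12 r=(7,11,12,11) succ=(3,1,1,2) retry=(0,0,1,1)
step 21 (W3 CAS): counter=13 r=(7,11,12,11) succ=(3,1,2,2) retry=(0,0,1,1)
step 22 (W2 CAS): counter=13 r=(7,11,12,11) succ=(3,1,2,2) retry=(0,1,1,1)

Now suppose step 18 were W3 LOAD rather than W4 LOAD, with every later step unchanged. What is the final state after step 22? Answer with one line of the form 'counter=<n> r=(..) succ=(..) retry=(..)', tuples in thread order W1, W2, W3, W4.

(re-executing from step 18 with the substitution; state before step 18: counter=11 r=(7,11,8,9) succ=(3,1,1,1) retry=(0,0,1,1))
step 18 (W3 LOAD): counter=11 r=(7,11,11,9) succ=(3,1,1,1) retry=(0,0,1,1)
step 19 (W4 CAS): counter=11 r=(7,11,11,9) succ=(3,1,1,1) retry=(0,0,1,2)
step 20 (W3 LOAD): counter=11 r=(7,11,11,9) succ=(3,1,1,1) retry=(0,0,1,2)
step 21 (W3 CAS): counter=12 r=(7,11,11,9) succ=(3,1,2,1) retry=(0,0,1,2)
step 22 (W2 CAS): counter=12 r=(7,11,11,9) succ=(3,1,2,1) retry=(0,1,1,2)

counter=12 r=(7,11,11,9) succ=(3,1,2,1) retry=(0,1,1,2)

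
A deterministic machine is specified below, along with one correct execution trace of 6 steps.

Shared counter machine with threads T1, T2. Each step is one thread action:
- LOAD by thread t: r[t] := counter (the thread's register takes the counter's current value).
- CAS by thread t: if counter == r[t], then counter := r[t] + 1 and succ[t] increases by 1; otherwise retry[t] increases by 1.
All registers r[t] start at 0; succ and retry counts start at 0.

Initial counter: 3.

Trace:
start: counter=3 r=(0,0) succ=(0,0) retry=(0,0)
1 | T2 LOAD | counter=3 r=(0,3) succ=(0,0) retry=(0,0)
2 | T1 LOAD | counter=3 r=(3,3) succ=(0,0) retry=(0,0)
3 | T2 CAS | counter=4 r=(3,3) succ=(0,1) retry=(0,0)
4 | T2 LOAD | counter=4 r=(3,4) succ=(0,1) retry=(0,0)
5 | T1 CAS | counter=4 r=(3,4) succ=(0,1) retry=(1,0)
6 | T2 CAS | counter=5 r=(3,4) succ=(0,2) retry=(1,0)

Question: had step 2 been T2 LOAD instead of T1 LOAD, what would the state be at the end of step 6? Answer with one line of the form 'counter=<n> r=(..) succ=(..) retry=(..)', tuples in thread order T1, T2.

(re-executing from step 2 with the substitution; state before step 2: counter=3 r=(0,3) succ=(0,0) retry=(0,0))
2 | T2 LOAD | counter=3 r=(0,3) succ=(0,0) retry=(0,0)
3 | T2 CAS | counter=4 r=(0,3) succ=(0,1) retry=(0,0)
4 | T2 LOAD | counter=4 r=(0,4) succ=(0,1) retry=(0,0)
5 | T1 CAS | counter=4 r=(0,4) succ=(0,1) retry=(1,0)
6 | T2 CAS | counter=5 r=(0,4) succ=(0,2) retry=(1,0)

counter=5 r=(0,4) succ=(0,2) retry=(1,0)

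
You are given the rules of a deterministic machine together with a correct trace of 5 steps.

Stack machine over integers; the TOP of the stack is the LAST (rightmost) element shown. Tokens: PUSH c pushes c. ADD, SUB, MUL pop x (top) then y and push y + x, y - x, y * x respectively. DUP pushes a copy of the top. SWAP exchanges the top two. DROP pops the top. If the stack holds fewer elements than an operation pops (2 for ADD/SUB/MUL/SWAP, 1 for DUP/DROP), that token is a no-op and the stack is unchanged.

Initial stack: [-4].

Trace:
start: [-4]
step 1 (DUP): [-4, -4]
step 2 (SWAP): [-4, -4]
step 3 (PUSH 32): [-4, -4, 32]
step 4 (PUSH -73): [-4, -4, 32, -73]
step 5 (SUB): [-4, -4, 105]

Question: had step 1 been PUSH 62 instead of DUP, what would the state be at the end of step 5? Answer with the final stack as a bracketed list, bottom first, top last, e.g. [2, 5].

(re-executing from step 1 with the substitution; state before step 1: [-4])
step 1 (PUSH 62): [-4, 62]
step 2 (SWAP): [62, -4]
step 3 (PUSH 32): [62, -4, 32]
step 4 (PUSH -73): [62, -4, 32, -73]
step 5 (SUB): [62, -4, 105]

[62, -4, 105]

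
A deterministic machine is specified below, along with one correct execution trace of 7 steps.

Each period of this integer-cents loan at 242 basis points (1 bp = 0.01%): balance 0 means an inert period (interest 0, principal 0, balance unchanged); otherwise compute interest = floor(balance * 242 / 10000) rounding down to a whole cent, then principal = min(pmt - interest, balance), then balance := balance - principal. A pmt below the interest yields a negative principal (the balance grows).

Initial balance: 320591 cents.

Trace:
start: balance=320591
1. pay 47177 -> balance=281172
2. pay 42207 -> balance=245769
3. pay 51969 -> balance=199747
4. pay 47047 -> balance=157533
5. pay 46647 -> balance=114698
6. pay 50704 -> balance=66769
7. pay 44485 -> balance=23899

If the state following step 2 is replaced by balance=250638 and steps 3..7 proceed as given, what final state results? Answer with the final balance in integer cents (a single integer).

29387

state after step 2 := balance=250638
3. pay 51969 -> balance=204734
4. pay 47047 -> balance=162641
5. pay 46647 -> balance=119929
6. pay 50704 -> balance=72127
7. pay 44485 -> balance=29387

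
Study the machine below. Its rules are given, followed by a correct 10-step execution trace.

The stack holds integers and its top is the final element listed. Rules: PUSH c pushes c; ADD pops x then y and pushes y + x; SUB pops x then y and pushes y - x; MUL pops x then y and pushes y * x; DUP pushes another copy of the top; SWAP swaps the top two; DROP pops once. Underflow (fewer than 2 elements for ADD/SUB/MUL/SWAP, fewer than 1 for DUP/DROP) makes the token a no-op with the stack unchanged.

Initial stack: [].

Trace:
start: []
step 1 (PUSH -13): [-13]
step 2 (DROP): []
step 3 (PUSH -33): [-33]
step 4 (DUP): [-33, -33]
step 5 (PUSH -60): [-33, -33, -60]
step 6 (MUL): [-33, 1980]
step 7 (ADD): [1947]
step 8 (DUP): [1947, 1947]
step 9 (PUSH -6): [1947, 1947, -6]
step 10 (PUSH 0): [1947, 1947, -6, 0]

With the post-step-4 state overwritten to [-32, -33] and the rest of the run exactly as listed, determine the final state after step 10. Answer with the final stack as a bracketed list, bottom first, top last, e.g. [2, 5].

[1948, 1948, -6, 0]

state after step 4 := [-32, -33]
step 5 (PUSH -60): [-32, -33, -60]
step 6 (MUL): [-32, 1980]
step 7 (ADD): [1948]
step 8 (DUP): [1948, 1948]
step 9 (PUSH -6): [1948, 1948, -6]
step 10 (PUSH 0): [1948, 1948, -6, 0]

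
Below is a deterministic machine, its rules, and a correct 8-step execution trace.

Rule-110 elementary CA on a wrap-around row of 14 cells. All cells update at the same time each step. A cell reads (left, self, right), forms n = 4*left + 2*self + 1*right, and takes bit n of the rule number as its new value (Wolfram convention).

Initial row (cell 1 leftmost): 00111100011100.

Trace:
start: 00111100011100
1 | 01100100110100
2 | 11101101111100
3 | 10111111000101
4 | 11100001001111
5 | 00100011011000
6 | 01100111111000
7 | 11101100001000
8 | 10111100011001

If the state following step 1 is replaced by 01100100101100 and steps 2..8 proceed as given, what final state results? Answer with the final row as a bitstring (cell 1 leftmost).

state after step 1 := 01100100101100
2 | 11101101111100
3 | 10111111000101
4 | 11100001001111
5 | 00100011011000
6 | 01100111111000
7 | 11101100001000
8 | 10111100011001

10111100011001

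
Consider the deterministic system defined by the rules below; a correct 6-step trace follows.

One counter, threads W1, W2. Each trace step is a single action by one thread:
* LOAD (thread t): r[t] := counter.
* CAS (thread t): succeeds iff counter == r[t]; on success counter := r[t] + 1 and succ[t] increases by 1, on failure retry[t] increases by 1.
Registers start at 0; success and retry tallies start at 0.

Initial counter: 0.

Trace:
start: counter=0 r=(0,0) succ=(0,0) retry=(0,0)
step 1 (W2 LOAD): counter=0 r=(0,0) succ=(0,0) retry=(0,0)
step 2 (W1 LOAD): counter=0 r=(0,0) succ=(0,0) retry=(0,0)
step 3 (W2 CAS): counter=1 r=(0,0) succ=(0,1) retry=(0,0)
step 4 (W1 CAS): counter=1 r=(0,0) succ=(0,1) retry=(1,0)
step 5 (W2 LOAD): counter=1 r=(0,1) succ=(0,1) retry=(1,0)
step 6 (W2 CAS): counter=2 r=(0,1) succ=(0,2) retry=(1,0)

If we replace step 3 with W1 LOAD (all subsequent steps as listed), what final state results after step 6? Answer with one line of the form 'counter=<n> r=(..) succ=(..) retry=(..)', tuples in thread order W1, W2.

counter=2 r=(0,1) succ=(1,1) retry=(0,0)

(re-executing from step 3 with the substitution; state before step 3: counter=0 r=(0,0) succ=(0,0) retry=(0,0))
step 3 (W1 LOAD): counter=0 r=(0,0) succ=(0,0) retry=(0,0)
step 4 (W1 CAS): counter=1 r=(0,0) succ=(1,0) retry=(0,0)
step 5 (W2 LOAD): counter=1 r=(0,1) succ=(1,0) retry=(0,0)
step 6 (W2 CAS): counter=2 r=(0,1) succ=(1,1) retry=(0,0)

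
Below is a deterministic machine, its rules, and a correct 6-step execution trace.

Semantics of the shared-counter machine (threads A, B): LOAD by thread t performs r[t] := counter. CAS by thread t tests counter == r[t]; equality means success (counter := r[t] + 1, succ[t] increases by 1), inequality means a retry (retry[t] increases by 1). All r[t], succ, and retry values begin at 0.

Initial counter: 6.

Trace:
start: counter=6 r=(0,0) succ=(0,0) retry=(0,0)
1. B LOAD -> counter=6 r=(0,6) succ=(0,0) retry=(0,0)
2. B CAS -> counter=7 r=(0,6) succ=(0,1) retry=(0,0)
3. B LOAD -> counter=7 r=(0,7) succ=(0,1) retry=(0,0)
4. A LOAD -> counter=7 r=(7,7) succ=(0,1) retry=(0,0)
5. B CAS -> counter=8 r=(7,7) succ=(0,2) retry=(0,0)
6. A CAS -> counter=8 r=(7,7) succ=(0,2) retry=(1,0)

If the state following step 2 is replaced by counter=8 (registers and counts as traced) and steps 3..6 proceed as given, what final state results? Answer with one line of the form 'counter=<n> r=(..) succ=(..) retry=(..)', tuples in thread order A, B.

counter=9 r=(8,8) succ=(0,2) retry=(1,0)

state after step 2 := counter=8 r=(0,6) succ=(0,1) retry=(0,0)
3. B LOAD -> counter=8 r=(0,8) succ=(0,1) retry=(0,0)
4. A LOAD -> counter=8 r=(8,8) succ=(0,1) retry=(0,0)
5. B CAS -> counter=9 r=(8,8) succ=(0,2) retry=(0,0)
6. A CAS -> counter=9 r=(8,8) succ=(0,2) retry=(1,0)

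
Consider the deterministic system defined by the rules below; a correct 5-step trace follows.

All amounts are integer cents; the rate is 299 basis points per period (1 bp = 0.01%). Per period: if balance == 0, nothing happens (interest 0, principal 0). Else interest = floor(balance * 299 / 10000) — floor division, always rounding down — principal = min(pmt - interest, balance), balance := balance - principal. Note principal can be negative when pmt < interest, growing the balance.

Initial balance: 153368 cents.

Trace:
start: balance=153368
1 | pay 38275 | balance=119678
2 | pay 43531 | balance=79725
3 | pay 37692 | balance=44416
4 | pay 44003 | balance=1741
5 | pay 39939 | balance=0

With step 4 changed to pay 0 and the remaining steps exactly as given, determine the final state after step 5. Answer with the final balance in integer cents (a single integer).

(re-executing from step 4 with the substitution; state before step 4: balance=44416)
4 | pay 0 | balance=45744
5 | pay 39939 | balance=7172

7172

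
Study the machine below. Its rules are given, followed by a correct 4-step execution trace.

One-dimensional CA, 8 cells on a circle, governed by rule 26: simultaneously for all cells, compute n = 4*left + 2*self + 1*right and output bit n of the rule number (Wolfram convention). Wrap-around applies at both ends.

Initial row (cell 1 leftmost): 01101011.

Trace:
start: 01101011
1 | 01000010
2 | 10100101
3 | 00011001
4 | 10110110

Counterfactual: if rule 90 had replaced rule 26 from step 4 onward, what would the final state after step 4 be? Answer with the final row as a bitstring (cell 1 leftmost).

(re-executing step 4 under rule 90; state before step 4: 00011001)
4 | 10111110

10111110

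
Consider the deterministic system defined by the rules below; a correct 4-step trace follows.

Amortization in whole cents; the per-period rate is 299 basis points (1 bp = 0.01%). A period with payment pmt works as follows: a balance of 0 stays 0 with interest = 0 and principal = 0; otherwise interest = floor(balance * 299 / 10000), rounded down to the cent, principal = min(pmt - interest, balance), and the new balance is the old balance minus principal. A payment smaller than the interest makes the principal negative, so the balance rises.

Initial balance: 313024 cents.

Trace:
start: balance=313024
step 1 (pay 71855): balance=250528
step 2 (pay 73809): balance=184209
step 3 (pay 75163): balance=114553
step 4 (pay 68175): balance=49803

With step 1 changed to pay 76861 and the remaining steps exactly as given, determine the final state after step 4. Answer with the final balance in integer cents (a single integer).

(re-executing from step 1 with the substitution; state before step 1: balance=313024)
step 1 (pay 76861): balance=245522
step 2 (pay 73809): balance=179054
step 3 (pay 75163): balance=109244
step 4 (pay 68175): balance=44335

44335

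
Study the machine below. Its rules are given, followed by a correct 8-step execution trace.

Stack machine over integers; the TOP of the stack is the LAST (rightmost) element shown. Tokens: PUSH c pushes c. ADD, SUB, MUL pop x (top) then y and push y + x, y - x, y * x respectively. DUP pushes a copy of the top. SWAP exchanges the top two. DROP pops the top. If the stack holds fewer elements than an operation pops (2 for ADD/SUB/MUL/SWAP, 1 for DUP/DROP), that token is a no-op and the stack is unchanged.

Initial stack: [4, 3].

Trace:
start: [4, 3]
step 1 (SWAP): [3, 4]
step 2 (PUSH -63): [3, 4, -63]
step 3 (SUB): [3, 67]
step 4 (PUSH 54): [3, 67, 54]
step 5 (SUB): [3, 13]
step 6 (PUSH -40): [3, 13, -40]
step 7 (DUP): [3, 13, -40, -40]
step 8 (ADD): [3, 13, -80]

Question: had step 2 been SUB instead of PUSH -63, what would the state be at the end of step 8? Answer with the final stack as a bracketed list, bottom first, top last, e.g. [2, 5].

[-55, -80]

(re-executing from step 2 with the substitution; state before step 2: [3, 4])
step 2 (SUB): [-1]
step 3 (SUB): [-1]
step 4 (PUSH 54): [-1, 54]
step 5 (SUB): [-55]
step 6 (PUSH -40): [-55, -40]
step 7 (DUP): [-55, -40, -40]
step 8 (ADD): [-55, -80]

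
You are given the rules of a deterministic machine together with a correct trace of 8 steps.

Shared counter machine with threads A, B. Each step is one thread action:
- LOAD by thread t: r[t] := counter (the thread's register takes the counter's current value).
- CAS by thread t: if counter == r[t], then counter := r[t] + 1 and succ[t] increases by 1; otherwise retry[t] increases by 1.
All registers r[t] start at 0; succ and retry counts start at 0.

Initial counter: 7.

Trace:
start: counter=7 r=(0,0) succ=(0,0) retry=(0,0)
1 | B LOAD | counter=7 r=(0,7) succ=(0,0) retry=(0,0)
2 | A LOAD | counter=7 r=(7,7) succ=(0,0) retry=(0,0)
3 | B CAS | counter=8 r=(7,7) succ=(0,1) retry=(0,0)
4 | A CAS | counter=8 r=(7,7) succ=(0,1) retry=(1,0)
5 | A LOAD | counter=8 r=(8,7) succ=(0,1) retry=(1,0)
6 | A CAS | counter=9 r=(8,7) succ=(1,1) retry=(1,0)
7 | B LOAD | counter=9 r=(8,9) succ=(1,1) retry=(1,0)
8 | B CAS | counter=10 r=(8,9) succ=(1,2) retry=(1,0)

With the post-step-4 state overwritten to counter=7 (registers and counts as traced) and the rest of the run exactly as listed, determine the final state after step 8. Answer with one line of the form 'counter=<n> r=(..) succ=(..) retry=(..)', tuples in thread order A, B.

state after step 4 := counter=7 r=(7,7) succ=(0,1) retry=(1,0)
5 | A LOAD | counter=7 r=(7,7) succ=(0,1) retry=(1,0)
6 | A CAS | counter=8 r=(7,7) succ=(1,1) retry=(1,0)
7 | B LOAD | counter=8 r=(7,8) succ=(1,1) retry=(1,0)
8 | B CAS | counter=9 r=(7,8) succ=(1,2) retry=(1,0)

counter=9 r=(7,8) succ=(1,2) retry=(1,0)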